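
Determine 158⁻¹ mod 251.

Apply the Euclidean algorithm and back-substitute:
251 = 1*158 + 93
158 = 1*93 + 65
93 = 1*65 + 28
65 = 2*28 + 9
28 = 3*9 + 1
9 = 9*1 + 0
gcd(158, 251) = 1, so the inverse exists.
Back-substitute for 1:
1 = 1*28 − 3*9
  = −3*65 + 7*28
  = 7*93 − 10*65
  = −10*158 + 17*93
  = 17*251 − 27*158
So 158⁻¹ ≡ −27 ≡ 224 (mod 251).

224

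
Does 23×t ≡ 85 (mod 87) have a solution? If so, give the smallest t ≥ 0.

68

gcd(23, 87) = 1, so a unique solution mod 87 exists.
23⁻¹ ≡ 53 (mod 87).
t ≡ 53×85 ≡ 68 (mod 87).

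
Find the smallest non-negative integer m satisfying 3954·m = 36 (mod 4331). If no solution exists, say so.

gcd(3954, 4331) = 1, so a unique solution mod 4331 exists.
3954⁻¹ ≡ 3366 (mod 4331).
m ≡ 3366·36 ≡ 4239 (mod 4331).

4239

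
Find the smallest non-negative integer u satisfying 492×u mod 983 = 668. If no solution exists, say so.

gcd(492, 983) = 1, so a unique solution mod 983 exists.
492⁻¹ ≡ 2 (mod 983).
u ≡ 2×668 ≡ 353 (mod 983).

353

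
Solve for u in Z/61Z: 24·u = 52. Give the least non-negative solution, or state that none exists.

gcd(24, 61) = 1, so a unique solution mod 61 exists.
24⁻¹ ≡ 28 (mod 61).
u ≡ 28·52 ≡ 53 (mod 61).

53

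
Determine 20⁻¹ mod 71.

32

Run the extended Euclidean algorithm:
71 = 3×20 + 11
20 = 1×11 + 9
11 = 1×9 + 2
9 = 4×2 + 1
2 = 2×1 + 0
gcd(20, 71) = 1, so the inverse exists.
Back-substitute for 1:
1 = 1×9 − 4×2
  = −4×11 + 5×9
  = 5×20 − 9×11
  = −9×71 + 32×20
So 20⁻¹ ≡ 32 (mod 71).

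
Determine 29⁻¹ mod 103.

32

103 = 3·29 + 16
29 = 1·16 + 13
16 = 1·13 + 3
13 = 4·3 + 1
3 = 3·1 + 0
gcd(29, 103) = 1, so the inverse exists.
Bézout: 1 = −9·103 + 32·29.
So 29⁻¹ ≡ 32 (mod 103).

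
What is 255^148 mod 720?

Compute successive squares:
148 in binary is 10010100, i.e. 148 = 128 + 16 + 4.
255^1 ≡ 255 (mod 720)
255^2 ≡ 255^2 = 65025 ≡ 225 (mod 720)
255^4 ≡ 225^2 = 50625 ≡ 225 (mod 720)
255^8 ≡ 225^2 = 50625 ≡ 225 (mod 720)
255^16 ≡ 225^2 = 50625 ≡ 225 (mod 720)
255^32 ≡ 225^2 = 50625 ≡ 225 (mod 720)
255^64 ≡ 225^2 = 50625 ≡ 225 (mod 720)
255^128 ≡ 225^2 = 50625 ≡ 225 (mod 720)
255^148 = 255^128 × 255^16 × 255^4 ≡ 225 × 225 × 225 (mod 720).
Accumulate the product:
225 × 225 = 50625 ≡ 225
225 × 225 = 50625 ≡ 225

225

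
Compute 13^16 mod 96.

1

By square-and-multiply:
13^1 ≡ 13 (mod 96)
13^2 ≡ 13^2 = 169 ≡ 73 (mod 96)
13^4 ≡ 73^2 = 5329 ≡ 49 (mod 96)
13^8 ≡ 49^2 = 2401 ≡ 1 (mod 96)
13^16 ≡ 1^2 = 1 (mod 96)
So 13^16 ≡ 1 (mod 96).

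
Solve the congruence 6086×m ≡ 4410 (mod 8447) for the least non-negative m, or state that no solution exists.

8370

gcd(6086, 8447) = 1, so a unique solution mod 8447 exists.
6086⁻¹ ≡ 1381 (mod 8447).
m ≡ 1381×4410 ≡ 8370 (mod 8447).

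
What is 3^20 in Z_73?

Using repeated squaring:
20 in binary is 10100, i.e. 20 = 16 + 4.
3^1 ≡ 3 (mod 73)
3^2 ≡ 3^2 = 9 (mod 73)
3^4 ≡ 9^2 = 81 ≡ 8 (mod 73)
3^8 ≡ 8^2 = 64 (mod 73)
3^16 ≡ 64^2 = 4096 ≡ 8 (mod 73)
3^20 = 3^16 × 3^4 ≡ 8 × 8 (mod 73).
8 × 8 = 64 ≡ 64 (mod 73).

64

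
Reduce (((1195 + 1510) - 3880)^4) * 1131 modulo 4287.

1195 + 1510 = 2705
2705 - 3880 = -1175 ≡ 3112 (mod 4287)
(3112)^4 ≡ 1651 (mod 4287)
1651 * 1131 = 1867281 ≡ 2436 (mod 4287)

2436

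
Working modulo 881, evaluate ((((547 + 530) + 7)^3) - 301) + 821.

547 + 530 = 1077 ≡ 196 (mod 881)
196 + 7 = 203
(203)^3 ≡ 332 (mod 881)
332 - 301 = 31
31 + 821 = 852

852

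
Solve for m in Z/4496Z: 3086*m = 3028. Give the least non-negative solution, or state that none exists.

gcd(3086, 4496) = 2, and 2 | 3028, so solutions exist.
Divide through by 2: 1543*m ≡ 1514 mod 2248.
1543⁻¹ ≡ 2079 (mod 2248).
m ≡ 2079*1514 ≡ 406 (mod 2248).
The smallest non-negative solution is m = 406.

406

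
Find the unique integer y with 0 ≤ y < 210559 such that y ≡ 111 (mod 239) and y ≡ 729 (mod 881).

239⁻¹ mod 881: 239×188 ≡ 1 (mod 881), so 239⁻¹ ≡ 188.
y = 111 + 239×((729 − 111)×188 mod 881) = 111 + 239×773 = 184858.
Check: 184858 mod 239 = 111, 184858 mod 881 = 729. ✓

184858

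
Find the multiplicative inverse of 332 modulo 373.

373 = 1×332 + 41
332 = 8×41 + 4
41 = 10×4 + 1
4 = 4×1 + 0
gcd(332, 373) = 1, so the inverse exists.
Back-substitute for 1:
1 = 1×41 − 10×4
  = −10×332 + 81×41
  = 81×373 − 91×332
So 332⁻¹ ≡ −91 ≡ 282 (mod 373).

282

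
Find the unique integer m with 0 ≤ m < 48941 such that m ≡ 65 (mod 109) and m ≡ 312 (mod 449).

40722

109⁻¹ mod 449: 109×276 ≡ 1 (mod 449), so 109⁻¹ ≡ 276.
m = 65 + 109×((312 − 65)×276 mod 449) = 65 + 109×373 = 40722.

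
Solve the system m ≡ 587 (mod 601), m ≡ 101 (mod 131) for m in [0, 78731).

5996

601⁻¹ mod 131: 601*114 ≡ 1 (mod 131), so 601⁻¹ ≡ 114.
m = 587 + 601*((101 − 587)*114 mod 131) = 587 + 601*9 = 5996.
Check: 5996 mod 601 = 587, 5996 mod 131 = 101. ✓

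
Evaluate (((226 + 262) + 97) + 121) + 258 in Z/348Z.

268

226 + 262 = 488 ≡ 140 (mod 348)
140 + 97 = 237
237 + 121 = 358 ≡ 10 (mod 348)
10 + 258 = 268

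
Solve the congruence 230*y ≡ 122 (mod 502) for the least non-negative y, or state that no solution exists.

42

gcd(230, 502) = 2, and 2 | 122, so solutions exist.
Divide through by 2: 115*y = 61 (mod 251).
115⁻¹ ≡ 227 (mod 251).
y ≡ 227*61 ≡ 42 (mod 251).
The smallest non-negative solution is y = 42.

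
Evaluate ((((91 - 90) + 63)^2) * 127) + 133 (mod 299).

65

91 - 90 = 1
1 + 63 = 64
(64)^2 ≡ 209 (mod 299)
209 * 127 = 26543 ≡ 231 (mod 299)
231 + 133 = 364 ≡ 65 (mod 299)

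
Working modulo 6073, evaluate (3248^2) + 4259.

4962

(3248)^2 ≡ 703 (mod 6073)
703 + 4259 = 4962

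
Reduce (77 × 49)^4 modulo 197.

77 × 49 = 3773 ≡ 30 (mod 197)
(30)^4 ≡ 133 (mod 197)

133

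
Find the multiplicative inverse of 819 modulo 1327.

1199

By the extended Euclidean algorithm:
1327 = 1·819 + 508
819 = 1·508 + 311
508 = 1·311 + 197
311 = 1·197 + 114
197 = 1·114 + 83
114 = 1·83 + 31
83 = 2·31 + 21
31 = 1·21 + 10
21 = 2·10 + 1
10 = 10·1 + 0
gcd(819, 1327) = 1, so the inverse exists.
Back-substitute for 1:
1 = 1·21 − 2·10
  = −2·31 + 3·21
  = 3·83 − 8·31
  = −8·114 + 11·83
  = 11·197 − 19·114
  = −19·311 + 30·197
  = 30·508 − 49·311
  = −49·819 + 79·508
  = 79·1327 − 128·819
So 819⁻¹ ≡ −128 ≡ 1199 (mod 1327).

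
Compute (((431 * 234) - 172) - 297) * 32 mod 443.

127

431 * 234 = 100854 ≡ 293 (mod 443)
293 - 172 = 121
121 - 297 = -176 ≡ 267 (mod 443)
267 * 32 = 8544 ≡ 127 (mod 443)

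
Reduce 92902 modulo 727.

92902 = 127*727 + 573, so 92902 ≡ 573 (mod 727).

573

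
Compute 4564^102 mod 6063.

388

102 in binary is 1100110, i.e. 102 = 64 + 32 + 4 + 2.
4564^1 ≡ 4564 (mod 6063)
4564^2 ≡ 4564^2 = 20830096 ≡ 3691 (mod 6063)
4564^4 ≡ 3691^2 = 13623481 ≡ 5983 (mod 6063)
4564^8 ≡ 5983^2 = 35796289 ≡ 337 (mod 6063)
4564^16 ≡ 337^2 = 113569 ≡ 4435 (mod 6063)
4564^32 ≡ 4435^2 = 19669225 ≡ 853 (mod 6063)
4564^64 ≡ 853^2 = 727609 ≡ 49 (mod 6063)
4564^102 = 4564^64 · 4564^32 · 4564^4 · 4564^2 ≡ 49 · 853 · 5983 · 3691 (mod 6063).
Accumulate the product:
49 · 853 = 41797 ≡ 5419
5419 · 5983 = 32421877 ≡ 3016
3016 · 3691 = 11132056 ≡ 388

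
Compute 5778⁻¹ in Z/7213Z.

3227

7213 = 1·5778 + 1435
5778 = 4·1435 + 38
1435 = 37·38 + 29
38 = 1·29 + 9
29 = 3·9 + 2
9 = 4·2 + 1
2 = 2·1 + 0
gcd(5778, 7213) = 1, so the inverse exists.
Bézout: 1 = −2585·7213 + 3227·5778.
So 5778⁻¹ ≡ 3227 (mod 7213).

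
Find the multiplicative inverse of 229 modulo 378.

241

378 = 1·229 + 149
229 = 1·149 + 80
149 = 1·80 + 69
80 = 1·69 + 11
69 = 6·11 + 3
11 = 3·3 + 2
3 = 1·2 + 1
2 = 2·1 + 0
gcd(229, 378) = 1, so the inverse exists.
Back-substitute for 1:
1 = 1·3 − 1·2
  = −1·11 + 4·3
  = 4·69 − 25·11
  = −25·80 + 29·69
  = 29·149 − 54·80
  = −54·229 + 83·149
  = 83·378 − 137·229
So 229⁻¹ ≡ −137 ≡ 241 (mod 378).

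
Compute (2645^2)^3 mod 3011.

1924

(2645)^2 ≡ 1472 (mod 3011)
(1472)^3 ≡ 1924 (mod 3011)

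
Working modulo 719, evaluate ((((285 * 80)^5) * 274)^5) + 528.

325

285 * 80 = 22800 ≡ 511 (mod 719)
(511)^5 ≡ 623 (mod 719)
623 * 274 = 170702 ≡ 299 (mod 719)
(299)^5 ≡ 516 (mod 719)
516 + 528 = 1044 ≡ 325 (mod 719)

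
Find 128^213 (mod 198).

Compute successive squares:
128^1 ≡ 128 (mod 198)
128^2 ≡ 128^2 = 16384 ≡ 148 (mod 198)
128^4 ≡ 148^2 = 21904 ≡ 124 (mod 198)
128^8 ≡ 124^2 = 15376 ≡ 130 (mod 198)
128^16 ≡ 130^2 = 16900 ≡ 70 (mod 198)
128^32 ≡ 70^2 = 4900 ≡ 148 (mod 198)
128^64 ≡ 148^2 = 21904 ≡ 124 (mod 198)
128^128 ≡ 124^2 = 15376 ≡ 130 (mod 198)
128^213 = 128^128 × 128^64 × 128^16 × 128^4 × 128^1 ≡ 130 × 124 × 70 × 124 × 128 (mod 198).
Accumulate the product:
130 × 124 = 16120 ≡ 82
82 × 70 = 5740 ≡ 196
196 × 124 = 24304 ≡ 148
148 × 128 = 18944 ≡ 134

134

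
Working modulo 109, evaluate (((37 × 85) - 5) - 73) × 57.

37 × 85 = 3145 ≡ 93 (mod 109)
93 - 5 = 88
88 - 73 = 15
15 × 57 = 855 ≡ 92 (mod 109)

92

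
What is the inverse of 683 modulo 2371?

By the extended Euclidean algorithm:
2371 = 3×683 + 322
683 = 2×322 + 39
322 = 8×39 + 10
39 = 3×10 + 9
10 = 1×9 + 1
9 = 9×1 + 0
gcd(683, 2371) = 1, so the inverse exists.
Bézout: 1 = 70×2371 − 243×683.
So 683⁻¹ ≡ −243 ≡ 2128 (mod 2371).

2128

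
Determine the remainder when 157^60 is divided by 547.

60 in binary is 111100, i.e. 60 = 32 + 16 + 8 + 4.
157^1 ≡ 157 (mod 547)
157^2 ≡ 157^2 = 24649 ≡ 34 (mod 547)
157^4 ≡ 34^2 = 1156 ≡ 62 (mod 547)
157^8 ≡ 62^2 = 3844 ≡ 15 (mod 547)
157^16 ≡ 15^2 = 225 (mod 547)
157^32 ≡ 225^2 = 50625 ≡ 301 (mod 547)
157^60 = 157^32 * 157^16 * 157^8 * 157^4 ≡ 301 * 225 * 15 * 62 (mod 547).
Accumulate the product:
301 * 225 = 67725 ≡ 444
444 * 15 = 6660 ≡ 96
96 * 62 = 5952 ≡ 482

482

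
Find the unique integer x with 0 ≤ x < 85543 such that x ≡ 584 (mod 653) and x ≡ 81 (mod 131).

36499

653⁻¹ mod 131: 653*65 ≡ 1 (mod 131), so 653⁻¹ ≡ 65.
x = 584 + 653*((81 − 584)*65 mod 131) = 584 + 653*55 = 36499.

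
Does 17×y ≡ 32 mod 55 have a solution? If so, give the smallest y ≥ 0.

31

gcd(17, 55) = 1, so a unique solution mod 55 exists.
17⁻¹ ≡ 13 (mod 55).
y ≡ 13×32 ≡ 31 (mod 55).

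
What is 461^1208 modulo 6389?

1208 in binary is 10010111000, i.e. 1208 = 1024 + 128 + 32 + 16 + 8.
461^1 ≡ 461 (mod 6389)
461^2 ≡ 461^2 = 212521 ≡ 1684 (mod 6389)
461^4 ≡ 1684^2 = 2835856 ≡ 5529 (mod 6389)
461^8 ≡ 5529^2 = 30569841 ≡ 4865 (mod 6389)
461^16 ≡ 4865^2 = 23668225 ≡ 3369 (mod 6389)
461^32 ≡ 3369^2 = 11350161 ≡ 3297 (mod 6389)
461^64 ≡ 3297^2 = 10870209 ≡ 2520 (mod 6389)
461^128 ≡ 2520^2 = 6350400 ≡ 6123 (mod 6389)
461^256 ≡ 6123^2 = 37491129 ≡ 477 (mod 6389)
461^512 ≡ 477^2 = 227529 ≡ 3914 (mod 6389)
461^1024 ≡ 3914^2 = 15319396 ≡ 4963 (mod 6389)
461^1208 = 461^1024 * 461^128 * 461^32 * 461^16 * 461^8 ≡ 4963 * 6123 * 3297 * 3369 * 4865 (mod 6389).
Accumulate the product:
4963 * 6123 = 30388449 ≡ 2365
2365 * 3297 = 7797405 ≡ 2825
2825 * 3369 = 9517425 ≡ 4204
4204 * 4865 = 20452460 ≡ 1271

1271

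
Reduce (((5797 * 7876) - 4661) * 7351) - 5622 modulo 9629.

35

5797 * 7876 = 45657172 ≡ 6083 (mod 9629)
6083 - 4661 = 1422
1422 * 7351 = 10453122 ≡ 5657 (mod 9629)
5657 - 5622 = 35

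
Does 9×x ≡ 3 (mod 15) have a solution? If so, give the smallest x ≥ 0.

gcd(9, 15) = 3, and 3 | 3, so solutions exist.
Divide through by 3: 3×x = 1 (mod 5).
3⁻¹ ≡ 2 (mod 5).
x ≡ 2×1 ≡ 2 (mod 5).
The smallest non-negative solution is x = 2.

2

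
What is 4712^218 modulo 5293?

218 in binary is 11011010, i.e. 218 = 128 + 64 + 16 + 8 + 2.
4712^1 ≡ 4712 (mod 5293)
4712^2 ≡ 4712^2 = 22202944 ≡ 4102 (mod 5293)
4712^4 ≡ 4102^2 = 16826404 ≡ 5250 (mod 5293)
4712^8 ≡ 5250^2 = 27562500 ≡ 1849 (mod 5293)
4712^16 ≡ 1849^2 = 3418801 ≡ 4816 (mod 5293)
4712^32 ≡ 4816^2 = 23193856 ≡ 5223 (mod 5293)
4712^64 ≡ 5223^2 = 27279729 ≡ 4900 (mod 5293)
4712^128 ≡ 4900^2 = 24010000 ≡ 952 (mod 5293)
4712^218 = 4712^128 · 4712^64 · 4712^16 · 4712^8 · 4712^2 ≡ 952 · 4900 · 4816 · 1849 · 4102 (mod 5293).
Accumulate the product:
952 · 4900 = 4664800 ≡ 1667
1667 · 4816 = 8028272 ≡ 4084
4084 · 1849 = 7551316 ≡ 3498
3498 · 4102 = 14348796 ≡ 4766

4766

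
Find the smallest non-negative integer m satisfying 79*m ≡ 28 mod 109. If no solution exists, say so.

79

gcd(79, 109) = 1, so a unique solution mod 109 exists.
79⁻¹ ≡ 69 (mod 109).
m ≡ 69*28 ≡ 79 (mod 109).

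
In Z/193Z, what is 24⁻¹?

185

Run the extended Euclidean algorithm:
193 = 8·24 + 1
24 = 24·1 + 0
gcd(24, 193) = 1, so the inverse exists.
Bézout: 1 = 1·193 − 8·24.
So 24⁻¹ ≡ −8 ≡ 185 (mod 193).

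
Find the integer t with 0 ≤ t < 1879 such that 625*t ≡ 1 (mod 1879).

Apply the Euclidean algorithm and back-substitute:
1879 = 3×625 + 4
625 = 156×4 + 1
4 = 4×1 + 0
gcd(625, 1879) = 1, so the inverse exists.
Back-substitute for 1:
1 = 1×625 − 156×4
  = −156×1879 + 469×625
So 625⁻¹ ≡ 469 (mod 1879).

469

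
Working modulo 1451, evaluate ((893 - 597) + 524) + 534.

1354

893 - 597 = 296
296 + 524 = 820
820 + 534 = 1354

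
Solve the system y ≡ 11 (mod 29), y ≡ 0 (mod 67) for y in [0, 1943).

29⁻¹ mod 67: 29·37 ≡ 1 (mod 67), so 29⁻¹ ≡ 37.
y = 11 + 29·((0 − 11)·37 mod 67) = 11 + 29·62 = 1809.
Check: 1809 mod 29 = 11, 1809 mod 67 = 0. ✓

1809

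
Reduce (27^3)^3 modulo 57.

18

(27)^3 ≡ 18 (mod 57)
(18)^3 ≡ 18 (mod 57)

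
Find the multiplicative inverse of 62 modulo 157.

Apply the Euclidean algorithm and back-substitute:
157 = 2*62 + 33
62 = 1*33 + 29
33 = 1*29 + 4
29 = 7*4 + 1
4 = 4*1 + 0
gcd(62, 157) = 1, so the inverse exists.
Back-substitute for 1:
1 = 1*29 − 7*4
  = −7*33 + 8*29
  = 8*62 − 15*33
  = −15*157 + 38*62
So 62⁻¹ ≡ 38 (mod 157).

38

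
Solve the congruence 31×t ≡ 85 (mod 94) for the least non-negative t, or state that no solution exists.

27

gcd(31, 94) = 1, so a unique solution mod 94 exists.
31⁻¹ ≡ 91 (mod 94).
t ≡ 91×85 ≡ 27 (mod 94).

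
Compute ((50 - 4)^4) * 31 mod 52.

32

50 - 4 = 46
(46)^4 ≡ 48 (mod 52)
48 * 31 = 1488 ≡ 32 (mod 52)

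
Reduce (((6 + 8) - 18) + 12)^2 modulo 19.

7

6 + 8 = 14
14 - 18 = -4 ≡ 15 (mod 19)
15 + 12 = 27 ≡ 8 (mod 19)
(8)^2 ≡ 7 (mod 19)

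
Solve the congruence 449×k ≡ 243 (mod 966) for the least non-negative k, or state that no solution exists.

831

gcd(449, 966) = 1, so a unique solution mod 966 exists.
449⁻¹ ≡ 71 (mod 966).
k ≡ 71×243 ≡ 831 (mod 966).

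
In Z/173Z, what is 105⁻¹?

173 = 1*105 + 68
105 = 1*68 + 37
68 = 1*37 + 31
37 = 1*31 + 6
31 = 5*6 + 1
6 = 6*1 + 0
gcd(105, 173) = 1, so the inverse exists.
Back-substitute for 1:
1 = 1*31 − 5*6
  = −5*37 + 6*31
  = 6*68 − 11*37
  = −11*105 + 17*68
  = 17*173 − 28*105
So 105⁻¹ ≡ −28 ≡ 145 (mod 173).

145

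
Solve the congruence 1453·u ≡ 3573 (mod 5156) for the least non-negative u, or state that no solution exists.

gcd(1453, 5156) = 1, so a unique solution mod 5156 exists.
1453⁻¹ ≡ 841 (mod 5156).
u ≡ 841·3573 ≡ 4101 (mod 5156).

4101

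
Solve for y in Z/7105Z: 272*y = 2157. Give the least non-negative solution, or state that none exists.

2176

gcd(272, 7105) = 1, so a unique solution mod 7105 exists.
272⁻¹ ≡ 6243 (mod 7105).
y ≡ 6243*2157 ≡ 2176 (mod 7105).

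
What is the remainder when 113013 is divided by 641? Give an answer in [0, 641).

113013 = 176×641 + 197, so 113013 ≡ 197 (mod 641).

197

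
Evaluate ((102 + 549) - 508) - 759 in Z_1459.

102 + 549 = 651
651 - 508 = 143
143 - 759 = -616 ≡ 843 (mod 1459)

843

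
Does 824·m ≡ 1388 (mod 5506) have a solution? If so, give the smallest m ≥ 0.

1298

gcd(824, 5506) = 2, and 2 | 1388, so solutions exist.
Divide through by 2: 412·m ≡ 694 mod 2753.
412⁻¹ ≡ 1303 (mod 2753).
m ≡ 1303·694 ≡ 1298 (mod 2753).
The smallest non-negative solution is m = 1298.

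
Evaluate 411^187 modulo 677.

381

By square-and-multiply:
187 in binary is 10111011, i.e. 187 = 128 + 32 + 16 + 8 + 2 + 1.
411^1 ≡ 411 (mod 677)
411^2 ≡ 411^2 = 168921 ≡ 348 (mod 677)
411^4 ≡ 348^2 = 121104 ≡ 598 (mod 677)
411^8 ≡ 598^2 = 357604 ≡ 148 (mod 677)
411^16 ≡ 148^2 = 21904 ≡ 240 (mod 677)
411^32 ≡ 240^2 = 57600 ≡ 55 (mod 677)
411^64 ≡ 55^2 = 3025 ≡ 317 (mod 677)
411^128 ≡ 317^2 = 100489 ≡ 293 (mod 677)
411^187 = 411^128 · 411^32 · 411^16 · 411^8 · 411^2 · 411^1 ≡ 293 · 55 · 240 · 148 · 348 · 411 (mod 677).
Accumulate the product:
293 · 55 = 16115 ≡ 544
544 · 240 = 130560 ≡ 576
576 · 148 = 85248 ≡ 623
623 · 348 = 216804 ≡ 164
164 · 411 = 67404 ≡ 381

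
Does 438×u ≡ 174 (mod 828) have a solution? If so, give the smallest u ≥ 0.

59

gcd(438, 828) = 6, and 6 | 174, so solutions exist.
Divide through by 6: 73×u mod 138 = 29.
73⁻¹ ≡ 121 (mod 138).
u ≡ 121×29 ≡ 59 (mod 138).
The smallest non-negative solution is u = 59.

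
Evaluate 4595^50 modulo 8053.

3185

Compute successive squares:
4595^1 ≡ 4595 (mod 8053)
4595^2 ≡ 4595^2 = 21114025 ≡ 7112 (mod 8053)
4595^4 ≡ 7112^2 = 50580544 ≡ 7704 (mod 8053)
4595^8 ≡ 7704^2 = 59351616 ≡ 1006 (mod 8053)
4595^16 ≡ 1006^2 = 1012036 ≡ 5411 (mod 8053)
4595^32 ≡ 5411^2 = 29278921 ≡ 6266 (mod 8053)
4595^50 = 4595^32 × 4595^16 × 4595^2 ≡ 6266 × 5411 × 7112 (mod 8053).
Accumulate the product:
6266 × 5411 = 33905326 ≡ 2196
2196 × 7112 = 15617952 ≡ 3185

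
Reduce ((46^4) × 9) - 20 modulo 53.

18

(46)^4 ≡ 16 (mod 53)
16 × 9 = 144 ≡ 38 (mod 53)
38 - 20 = 18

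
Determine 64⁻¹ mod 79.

21

Run the extended Euclidean algorithm:
79 = 1×64 + 15
64 = 4×15 + 4
15 = 3×4 + 3
4 = 1×3 + 1
3 = 3×1 + 0
gcd(64, 79) = 1, so the inverse exists.
Bézout: 1 = −17×79 + 21×64.
So 64⁻¹ ≡ 21 (mod 79).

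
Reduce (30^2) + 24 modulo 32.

28

(30)^2 ≡ 4 (mod 32)
4 + 24 = 28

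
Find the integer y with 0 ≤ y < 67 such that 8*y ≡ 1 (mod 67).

42

Apply the Euclidean algorithm and back-substitute:
67 = 8×8 + 3
8 = 2×3 + 2
3 = 1×2 + 1
2 = 2×1 + 0
gcd(8, 67) = 1, so the inverse exists.
Bézout: 1 = 3×67 − 25×8.
So 8⁻¹ ≡ −25 ≡ 42 (mod 67).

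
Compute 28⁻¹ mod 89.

By the extended Euclidean algorithm:
89 = 3·28 + 5
28 = 5·5 + 3
5 = 1·3 + 2
3 = 1·2 + 1
2 = 2·1 + 0
gcd(28, 89) = 1, so the inverse exists.
Bézout: 1 = −11·89 + 35·28.
So 28⁻¹ ≡ 35 (mod 89).

35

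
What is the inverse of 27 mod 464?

275

464 = 17*27 + 5
27 = 5*5 + 2
5 = 2*2 + 1
2 = 2*1 + 0
gcd(27, 464) = 1, so the inverse exists.
Back-substitute for 1:
1 = 1*5 − 2*2
  = −2*27 + 11*5
  = 11*464 − 189*27
So 27⁻¹ ≡ −189 ≡ 275 (mod 464).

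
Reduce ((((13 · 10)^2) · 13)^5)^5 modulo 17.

9

13 · 10 = 130 ≡ 11 (mod 17)
(11)^2 ≡ 2 (mod 17)
2 · 13 = 26 ≡ 9 (mod 17)
(9)^5 ≡ 8 (mod 17)
(8)^5 ≡ 9 (mod 17)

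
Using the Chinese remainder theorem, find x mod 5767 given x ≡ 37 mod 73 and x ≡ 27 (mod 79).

2081

73⁻¹ mod 79: 73×13 ≡ 1 (mod 79), so 73⁻¹ ≡ 13.
x = 37 + 73×((27 − 37)×13 mod 79) = 37 + 73×28 = 2081.
Check: 2081 mod 73 = 37, 2081 mod 79 = 27. ✓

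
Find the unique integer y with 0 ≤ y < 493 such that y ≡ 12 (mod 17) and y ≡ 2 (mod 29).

437

17⁻¹ mod 29: 17*12 ≡ 1 (mod 29), so 17⁻¹ ≡ 12.
y = 12 + 17*((2 − 12)*12 mod 29) = 12 + 17*25 = 437.
Check: 437 mod 17 = 12, 437 mod 29 = 2. ✓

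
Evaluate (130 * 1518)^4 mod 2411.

1611

130 * 1518 = 197340 ≡ 2049 (mod 2411)
(2049)^4 ≡ 1611 (mod 2411)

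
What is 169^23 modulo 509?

495

23 in binary is 10111, i.e. 23 = 16 + 4 + 2 + 1.
169^1 ≡ 169 (mod 509)
169^2 ≡ 169^2 = 28561 ≡ 57 (mod 509)
169^4 ≡ 57^2 = 3249 ≡ 195 (mod 509)
169^8 ≡ 195^2 = 38025 ≡ 359 (mod 509)
169^16 ≡ 359^2 = 128881 ≡ 104 (mod 509)
169^23 = 169^16 × 169^4 × 169^2 × 169^1 ≡ 104 × 195 × 57 × 169 (mod 509).
Accumulate the product:
104 × 195 = 20280 ≡ 429
429 × 57 = 24453 ≡ 21
21 × 169 = 3549 ≡ 495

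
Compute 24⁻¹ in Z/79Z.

Run the extended Euclidean algorithm:
79 = 3·24 + 7
24 = 3·7 + 3
7 = 2·3 + 1
3 = 3·1 + 0
gcd(24, 79) = 1, so the inverse exists.
Back-substitute for 1:
1 = 1·7 − 2·3
  = −2·24 + 7·7
  = 7·79 − 23·24
So 24⁻¹ ≡ −23 ≡ 56 (mod 79).

56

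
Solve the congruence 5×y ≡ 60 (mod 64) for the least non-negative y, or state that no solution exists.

12

gcd(5, 64) = 1, so a unique solution mod 64 exists.
5⁻¹ ≡ 13 (mod 64).
y ≡ 13×60 ≡ 12 (mod 64).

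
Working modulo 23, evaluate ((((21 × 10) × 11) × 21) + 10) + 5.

21 × 10 = 210 ≡ 3 (mod 23)
3 × 11 = 33 ≡ 10 (mod 23)
10 × 21 = 210 ≡ 3 (mod 23)
3 + 10 = 13
13 + 5 = 18

18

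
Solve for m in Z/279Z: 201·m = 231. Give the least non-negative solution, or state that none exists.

gcd(201, 279) = 3, and 3 | 231, so solutions exist.
Divide through by 3: 67·m = 77 (mod 93).
67⁻¹ ≡ 25 (mod 93).
m ≡ 25·77 ≡ 65 (mod 93).
The smallest non-negative solution is m = 65.

65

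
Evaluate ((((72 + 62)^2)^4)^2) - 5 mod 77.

72 + 62 = 134 ≡ 57 (mod 77)
(57)^2 ≡ 15 (mod 77)
(15)^4 ≡ 36 (mod 77)
(36)^2 ≡ 64 (mod 77)
64 - 5 = 59

59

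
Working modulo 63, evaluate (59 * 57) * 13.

60

59 * 57 = 3363 ≡ 24 (mod 63)
24 * 13 = 312 ≡ 60 (mod 63)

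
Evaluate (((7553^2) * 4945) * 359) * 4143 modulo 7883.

2678

(7553)^2 ≡ 6421 (mod 7883)
6421 * 4945 = 31751845 ≡ 7004 (mod 7883)
7004 * 359 = 2514436 ≡ 7642 (mod 7883)
7642 * 4143 = 31660806 ≡ 2678 (mod 7883)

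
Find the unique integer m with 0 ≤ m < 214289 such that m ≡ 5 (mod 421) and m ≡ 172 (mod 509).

45473

421⁻¹ mod 509: 421*214 ≡ 1 (mod 509), so 421⁻¹ ≡ 214.
m = 5 + 421*((172 − 5)*214 mod 509) = 5 + 421*108 = 45473.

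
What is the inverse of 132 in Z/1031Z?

289

Run the extended Euclidean algorithm:
1031 = 7·132 + 107
132 = 1·107 + 25
107 = 4·25 + 7
25 = 3·7 + 4
7 = 1·4 + 3
4 = 1·3 + 1
3 = 3·1 + 0
gcd(132, 1031) = 1, so the inverse exists.
Bézout: 1 = −37·1031 + 289·132.
So 132⁻¹ ≡ 289 (mod 1031).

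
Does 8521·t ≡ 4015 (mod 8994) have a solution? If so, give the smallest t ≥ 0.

619

gcd(8521, 8994) = 1, so a unique solution mod 8994 exists.
8521⁻¹ ≡ 6427 (mod 8994).
t ≡ 6427·4015 ≡ 619 (mod 8994).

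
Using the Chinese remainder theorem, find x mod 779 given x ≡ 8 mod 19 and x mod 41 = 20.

19⁻¹ mod 41: 19·13 ≡ 1 (mod 41), so 19⁻¹ ≡ 13.
x = 8 + 19·((20 − 8)·13 mod 41) = 8 + 19·33 = 635.

635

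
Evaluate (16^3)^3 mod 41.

18

(16)^3 ≡ 37 (mod 41)
(37)^3 ≡ 18 (mod 41)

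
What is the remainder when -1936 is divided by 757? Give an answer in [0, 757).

-1936 = -3·757 + 335, so -1936 ≡ 335 (mod 757).

335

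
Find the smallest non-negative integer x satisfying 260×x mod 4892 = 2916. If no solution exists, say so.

237

gcd(260, 4892) = 4, and 4 | 2916, so solutions exist.
Divide through by 4: 65×x ≡ 729 mod 1223.
65⁻¹ ≡ 715 (mod 1223).
x ≡ 715×729 ≡ 237 (mod 1223).
The smallest non-negative solution is x = 237.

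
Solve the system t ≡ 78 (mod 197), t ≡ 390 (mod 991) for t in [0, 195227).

197⁻¹ mod 991: 197*825 ≡ 1 (mod 991), so 197⁻¹ ≡ 825.
t = 78 + 197*((390 − 78)*825 mod 991) = 78 + 197*731 = 144085.
Check: 144085 mod 197 = 78, 144085 mod 991 = 390. ✓

144085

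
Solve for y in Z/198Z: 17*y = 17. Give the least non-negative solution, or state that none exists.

gcd(17, 198) = 1, so a unique solution mod 198 exists.
17⁻¹ ≡ 35 (mod 198).
y ≡ 35*17 ≡ 1 (mod 198).

1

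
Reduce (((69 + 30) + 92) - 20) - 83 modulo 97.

88

69 + 30 = 99 ≡ 2 (mod 97)
2 + 92 = 94
94 - 20 = 74
74 - 83 = -9 ≡ 88 (mod 97)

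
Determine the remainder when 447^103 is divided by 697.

469

103 in binary is 1100111, i.e. 103 = 64 + 32 + 4 + 2 + 1.
447^1 ≡ 447 (mod 697)
447^2 ≡ 447^2 = 199809 ≡ 467 (mod 697)
447^4 ≡ 467^2 = 218089 ≡ 625 (mod 697)
447^8 ≡ 625^2 = 390625 ≡ 305 (mod 697)
447^16 ≡ 305^2 = 93025 ≡ 324 (mod 697)
447^32 ≡ 324^2 = 104976 ≡ 426 (mod 697)
447^64 ≡ 426^2 = 181476 ≡ 256 (mod 697)
447^103 = 447^64 × 447^32 × 447^4 × 447^2 × 447^1 ≡ 256 × 426 × 625 × 467 × 447 (mod 697).
Accumulate the product:
256 × 426 = 109056 ≡ 324
324 × 625 = 202500 ≡ 370
370 × 467 = 172790 ≡ 631
631 × 447 = 282057 ≡ 469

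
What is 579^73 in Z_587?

579^1 ≡ 579 (mod 587)
579^2 ≡ 579^2 = 335241 ≡ 64 (mod 587)
579^4 ≡ 64^2 = 4096 ≡ 574 (mod 587)
579^8 ≡ 574^2 = 329476 ≡ 169 (mod 587)
579^16 ≡ 169^2 = 28561 ≡ 385 (mod 587)
579^32 ≡ 385^2 = 148225 ≡ 301 (mod 587)
579^64 ≡ 301^2 = 90601 ≡ 203 (mod 587)
579^73 = 579^64 · 579^8 · 579^1 ≡ 203 · 169 · 579 (mod 587).
Accumulate the product:
203 · 169 = 34307 ≡ 261
261 · 579 = 151119 ≡ 260

260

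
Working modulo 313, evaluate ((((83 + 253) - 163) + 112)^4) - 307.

83 + 253 = 336 ≡ 23 (mod 313)
23 - 163 = -140 ≡ 173 (mod 313)
173 + 112 = 285
(285)^4 ≡ 237 (mod 313)
237 - 307 = -70 ≡ 243 (mod 313)

243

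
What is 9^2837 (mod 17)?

Compute successive squares:
9^1 ≡ 9 (mod 17)
9^2 ≡ 9^2 = 81 ≡ 13 (mod 17)
9^4 ≡ 13^2 = 169 ≡ 16 (mod 17)
9^8 ≡ 16^2 = 256 ≡ 1 (mod 17)
9^16 ≡ 1^2 = 1 (mod 17)
9^32 ≡ 1^2 = 1 (mod 17)
9^64 ≡ 1^2 = 1 (mod 17)
9^128 ≡ 1^2 = 1 (mod 17)
9^256 ≡ 1^2 = 1 (mod 17)
9^512 ≡ 1^2 = 1 (mod 17)
9^1024 ≡ 1^2 = 1 (mod 17)
9^2048 ≡ 1^2 = 1 (mod 17)
9^2837 = 9^2048 * 9^512 * 9^256 * 9^16 * 9^4 * 9^1 ≡ 1 * 1 * 1 * 1 * 16 * 9 (mod 17).
Accumulate the product:
1 * 1 = 1
1 * 1 = 1
1 * 1 = 1
1 * 16 = 16
16 * 9 = 144 ≡ 8

8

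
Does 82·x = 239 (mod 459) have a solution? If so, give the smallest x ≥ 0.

gcd(82, 459) = 1, so a unique solution mod 459 exists.
82⁻¹ ≡ 28 (mod 459).
x ≡ 28·239 ≡ 266 (mod 459).

266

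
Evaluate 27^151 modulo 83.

9

Compute successive squares:
151 in binary is 10010111, i.e. 151 = 128 + 16 + 4 + 2 + 1.
27^1 ≡ 27 (mod 83)
27^2 ≡ 27^2 = 729 ≡ 65 (mod 83)
27^4 ≡ 65^2 = 4225 ≡ 75 (mod 83)
27^8 ≡ 75^2 = 5625 ≡ 64 (mod 83)
27^16 ≡ 64^2 = 4096 ≡ 29 (mod 83)
27^32 ≡ 29^2 = 841 ≡ 11 (mod 83)
27^64 ≡ 11^2 = 121 ≡ 38 (mod 83)
27^128 ≡ 38^2 = 1444 ≡ 33 (mod 83)
27^151 = 27^128 · 27^16 · 27^4 · 27^2 · 27^1 ≡ 33 · 29 · 75 · 65 · 27 (mod 83).
Accumulate the product:
33 · 29 = 957 ≡ 44
44 · 75 = 3300 ≡ 63
63 · 65 = 4095 ≡ 28
28 · 27 = 756 ≡ 9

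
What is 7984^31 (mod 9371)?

31 in binary is 11111, i.e. 31 = 16 + 8 + 4 + 2 + 1.
7984^1 ≡ 7984 (mod 9371)
7984^2 ≡ 7984^2 = 63744256 ≡ 2714 (mod 9371)
7984^4 ≡ 2714^2 = 7365796 ≡ 190 (mod 9371)
7984^8 ≡ 190^2 = 36100 ≡ 7987 (mod 9371)
7984^16 ≡ 7987^2 = 63792169 ≡ 3772 (mod 9371)
7984^31 = 7984^16 × 7984^8 × 7984^4 × 7984^2 × 7984^1 ≡ 3772 × 7987 × 190 × 2714 × 7984 (mod 9371).
Accumulate the product:
3772 × 7987 = 30126964 ≡ 8570
8570 × 190 = 1628300 ≡ 7117
7117 × 2714 = 19315538 ≡ 1907
1907 × 7984 = 15225488 ≡ 6984

6984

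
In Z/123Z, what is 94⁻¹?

106

Apply the Euclidean algorithm and back-substitute:
123 = 1×94 + 29
94 = 3×29 + 7
29 = 4×7 + 1
7 = 7×1 + 0
gcd(94, 123) = 1, so the inverse exists.
Back-substitute for 1:
1 = 1×29 − 4×7
  = −4×94 + 13×29
  = 13×123 − 17×94
So 94⁻¹ ≡ −17 ≡ 106 (mod 123).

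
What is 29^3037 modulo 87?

3037 in binary is 101111011101, i.e. 3037 = 2048 + 512 + 256 + 128 + 64 + 16 + 8 + 4 + 1.
29^1 ≡ 29 (mod 87)
29^2 ≡ 29^2 = 841 ≡ 58 (mod 87)
29^4 ≡ 58^2 = 3364 ≡ 58 (mod 87)
29^8 ≡ 58^2 = 3364 ≡ 58 (mod 87)
29^16 ≡ 58^2 = 3364 ≡ 58 (mod 87)
29^32 ≡ 58^2 = 3364 ≡ 58 (mod 87)
29^64 ≡ 58^2 = 3364 ≡ 58 (mod 87)
29^128 ≡ 58^2 = 3364 ≡ 58 (mod 87)
29^256 ≡ 58^2 = 3364 ≡ 58 (mod 87)
29^512 ≡ 58^2 = 3364 ≡ 58 (mod 87)
29^1024 ≡ 58^2 = 3364 ≡ 58 (mod 87)
29^2048 ≡ 58^2 = 3364 ≡ 58 (mod 87)
29^3037 = 29^2048 · 29^512 · 29^256 · 29^128 · 29^64 · 29^16 · 29^8 · 29^4 · 29^1 ≡ 58 · 58 · 58 · 58 · 58 · 58 · 58 · 58 · 29 (mod 87).
Accumulate the product:
58 · 58 = 3364 ≡ 58
58 · 58 = 3364 ≡ 58
58 · 58 = 3364 ≡ 58
58 · 58 = 3364 ≡ 58
58 · 58 = 3364 ≡ 58
58 · 58 = 3364 ≡ 58
58 · 58 = 3364 ≡ 58
58 · 29 = 1682 ≡ 29

29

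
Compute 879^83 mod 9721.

By square-and-multiply:
83 in binary is 1010011, i.e. 83 = 64 + 16 + 2 + 1.
879^1 ≡ 879 (mod 9721)
879^2 ≡ 879^2 = 772641 ≡ 4682 (mod 9721)
879^4 ≡ 4682^2 = 21921124 ≡ 269 (mod 9721)
879^8 ≡ 269^2 = 72361 ≡ 4314 (mod 9721)
879^16 ≡ 4314^2 = 18610596 ≡ 4602 (mod 9721)
879^32 ≡ 4602^2 = 21178404 ≡ 6066 (mod 9721)
879^64 ≡ 6066^2 = 36796356 ≡ 2371 (mod 9721)
879^83 = 879^64 · 879^16 · 879^2 · 879^1 ≡ 2371 · 4602 · 4682 · 879 (mod 9721).
Accumulate the product:
2371 · 4602 = 10911342 ≡ 4380
4380 · 4682 = 20507160 ≡ 5571
5571 · 879 = 4896909 ≡ 7246

7246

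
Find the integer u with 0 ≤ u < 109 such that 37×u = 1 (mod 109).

109 = 2×37 + 35
37 = 1×35 + 2
35 = 17×2 + 1
2 = 2×1 + 0
gcd(37, 109) = 1, so the inverse exists.
Bézout: 1 = 18×109 − 53×37.
So 37⁻¹ ≡ −53 ≡ 56 (mod 109).

56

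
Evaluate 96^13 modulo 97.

96

Compute successive squares:
13 in binary is 1101, i.e. 13 = 8 + 4 + 1.
96^1 ≡ 96 (mod 97)
96^2 ≡ 96^2 = 9216 ≡ 1 (mod 97)
96^4 ≡ 1^2 = 1 (mod 97)
96^8 ≡ 1^2 = 1 (mod 97)
96^13 = 96^8 * 96^4 * 96^1 ≡ 1 * 1 * 96 (mod 97).
Accumulate the product:
1 * 1 = 1
1 * 96 = 96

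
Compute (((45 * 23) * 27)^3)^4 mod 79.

64

45 * 23 = 1035 ≡ 8 (mod 79)
8 * 27 = 216 ≡ 58 (mod 79)
(58)^3 ≡ 61 (mod 79)
(61)^4 ≡ 64 (mod 79)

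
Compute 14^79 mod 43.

By square-and-multiply:
79 in binary is 1001111, i.e. 79 = 64 + 8 + 4 + 2 + 1.
14^1 ≡ 14 (mod 43)
14^2 ≡ 14^2 = 196 ≡ 24 (mod 43)
14^4 ≡ 24^2 = 576 ≡ 17 (mod 43)
14^8 ≡ 17^2 = 289 ≡ 31 (mod 43)
14^16 ≡ 31^2 = 961 ≡ 15 (mod 43)
14^32 ≡ 15^2 = 225 ≡ 10 (mod 43)
14^64 ≡ 10^2 = 100 ≡ 14 (mod 43)
14^79 = 14^64 · 14^8 · 14^4 · 14^2 · 14^1 ≡ 14 · 31 · 17 · 24 · 14 (mod 43).
Accumulate the product:
14 · 31 = 434 ≡ 4
4 · 17 = 68 ≡ 25
25 · 24 = 600 ≡ 41
41 · 14 = 574 ≡ 15

15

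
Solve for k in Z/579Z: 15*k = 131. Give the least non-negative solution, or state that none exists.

gcd(15, 579) = 3, and 3 does not divide 131.
So the congruence has no solution.

no solution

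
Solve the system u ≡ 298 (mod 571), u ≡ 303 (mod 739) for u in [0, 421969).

571⁻¹ mod 739: 571·717 ≡ 1 (mod 739), so 571⁻¹ ≡ 717.
u = 298 + 571·((303 − 298)·717 mod 739) = 298 + 571·629 = 359457.
Check: 359457 mod 571 = 298, 359457 mod 739 = 303. ✓

359457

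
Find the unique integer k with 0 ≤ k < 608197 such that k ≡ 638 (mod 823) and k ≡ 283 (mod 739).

525712

823⁻¹ mod 739: 823×44 ≡ 1 (mod 739), so 823⁻¹ ≡ 44.
k = 638 + 823×((283 − 638)×44 mod 739) = 638 + 823×638 = 525712.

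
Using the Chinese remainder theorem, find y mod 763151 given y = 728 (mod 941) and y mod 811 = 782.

941⁻¹ mod 811: 941×680 ≡ 1 (mod 811), so 941⁻¹ ≡ 680.
y = 728 + 941×((782 − 728)×680 mod 811) = 728 + 941×225 = 212453.
Check: 212453 mod 941 = 728, 212453 mod 811 = 782. ✓

212453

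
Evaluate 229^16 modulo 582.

229^1 ≡ 229 (mod 582)
229^2 ≡ 229^2 = 52441 ≡ 61 (mod 582)
229^4 ≡ 61^2 = 3721 ≡ 229 (mod 582)
229^8 ≡ 229^2 = 52441 ≡ 61 (mod 582)
229^16 ≡ 61^2 = 3721 ≡ 229 (mod 582)
So 229^16 ≡ 229 (mod 582).

229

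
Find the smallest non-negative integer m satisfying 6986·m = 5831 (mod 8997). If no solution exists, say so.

100

gcd(6986, 8997) = 1, so a unique solution mod 8997 exists.
6986⁻¹ ≡ 7883 (mod 8997).
m ≡ 7883·5831 ≡ 100 (mod 8997).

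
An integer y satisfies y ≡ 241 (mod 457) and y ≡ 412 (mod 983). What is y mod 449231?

457⁻¹ mod 983: 457*869 ≡ 1 (mod 983), so 457⁻¹ ≡ 869.
y = 241 + 457*((412 − 241)*869 mod 983) = 241 + 457*166 = 76103.

76103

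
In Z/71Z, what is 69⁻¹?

35

71 = 1×69 + 2
69 = 34×2 + 1
2 = 2×1 + 0
gcd(69, 71) = 1, so the inverse exists.
Bézout: 1 = −34×71 + 35×69.
So 69⁻¹ ≡ 35 (mod 71).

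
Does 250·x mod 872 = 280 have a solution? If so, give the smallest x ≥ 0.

36

gcd(250, 872) = 2, and 2 | 280, so solutions exist.
Divide through by 2: 125·x mod 436 = 140.
125⁻¹ ≡ 293 (mod 436).
x ≡ 293·140 ≡ 36 (mod 436).
The smallest non-negative solution is x = 36.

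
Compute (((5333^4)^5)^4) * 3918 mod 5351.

(5333)^4 ≡ 3307 (mod 5351)
(3307)^5 ≡ 1784 (mod 5351)
(1784)^4 ≡ 1057 (mod 5351)
1057 * 3918 = 4141326 ≡ 5003 (mod 5351)

5003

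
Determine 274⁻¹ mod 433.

433 = 1×274 + 159
274 = 1×159 + 115
159 = 1×115 + 44
115 = 2×44 + 27
44 = 1×27 + 17
27 = 1×17 + 10
17 = 1×10 + 7
10 = 1×7 + 3
7 = 2×3 + 1
3 = 3×1 + 0
gcd(274, 433) = 1, so the inverse exists.
Back-substitute for 1:
1 = 1×7 − 2×3
  = −2×10 + 3×7
  = 3×17 − 5×10
  = −5×27 + 8×17
  = 8×44 − 13×27
  = −13×115 + 34×44
  = 34×159 − 47×115
  = −47×274 + 81×159
  = 81×433 − 128×274
So 274⁻¹ ≡ −128 ≡ 305 (mod 433).

305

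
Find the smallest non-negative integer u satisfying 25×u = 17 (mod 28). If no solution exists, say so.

13

gcd(25, 28) = 1, so a unique solution mod 28 exists.
25⁻¹ ≡ 9 (mod 28).
u ≡ 9×17 ≡ 13 (mod 28).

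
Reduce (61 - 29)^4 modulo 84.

61 - 29 = 32
(32)^4 ≡ 4 (mod 84)

4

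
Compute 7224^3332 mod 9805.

81

Compute successive squares:
7224^1 ≡ 7224 (mod 9805)
7224^2 ≡ 7224^2 = 52186176 ≡ 3966 (mod 9805)
7224^4 ≡ 3966^2 = 15729156 ≡ 1936 (mod 9805)
7224^8 ≡ 1936^2 = 3748096 ≡ 2586 (mod 9805)
7224^16 ≡ 2586^2 = 6687396 ≡ 386 (mod 9805)
7224^32 ≡ 386^2 = 148996 ≡ 1921 (mod 9805)
7224^64 ≡ 1921^2 = 3690241 ≡ 3561 (mod 9805)
7224^128 ≡ 3561^2 = 12680721 ≡ 2856 (mod 9805)
7224^256 ≡ 2856^2 = 8156736 ≡ 8781 (mod 9805)
7224^512 ≡ 8781^2 = 77105961 ≡ 9246 (mod 9805)
7224^1024 ≡ 9246^2 = 85488516 ≡ 8526 (mod 9805)
7224^2048 ≡ 8526^2 = 72692676 ≡ 8211 (mod 9805)
7224^3332 = 7224^2048 * 7224^1024 * 7224^256 * 7224^4 ≡ 8211 * 8526 * 8781 * 1936 (mod 9805).
Accumulate the product:
8211 * 8526 = 70006986 ≡ 9091
9091 * 8781 = 79828071 ≡ 5566
5566 * 1936 = 10775776 ≡ 81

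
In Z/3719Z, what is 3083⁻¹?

3719 = 1×3083 + 636
3083 = 4×636 + 539
636 = 1×539 + 97
539 = 5×97 + 54
97 = 1×54 + 43
54 = 1×43 + 11
43 = 3×11 + 10
11 = 1×10 + 1
10 = 10×1 + 0
gcd(3083, 3719) = 1, so the inverse exists.
Back-substitute for 1:
1 = 1×11 − 1×10
  = −1×43 + 4×11
  = 4×54 − 5×43
  = −5×97 + 9×54
  = 9×539 − 50×97
  = −50×636 + 59×539
  = 59×3083 − 286×636
  = −286×3719 + 345×3083
So 3083⁻¹ ≡ 345 (mod 3719).

345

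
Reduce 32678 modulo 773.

32678 = 42*773 + 212, so 32678 ≡ 212 (mod 773).

212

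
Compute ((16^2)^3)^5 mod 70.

(16)^2 ≡ 46 (mod 70)
(46)^3 ≡ 36 (mod 70)
(36)^5 ≡ 36 (mod 70)

36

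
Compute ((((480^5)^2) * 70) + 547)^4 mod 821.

(480)^5 ≡ 110 (mod 821)
(110)^2 ≡ 606 (mod 821)
606 * 70 = 42420 ≡ 549 (mod 821)
549 + 547 = 1096 ≡ 275 (mod 821)
(275)^4 ≡ 439 (mod 821)

439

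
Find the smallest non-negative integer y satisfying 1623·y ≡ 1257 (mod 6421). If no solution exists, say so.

gcd(1623, 6421) = 1, so a unique solution mod 6421 exists.
1623⁻¹ ≡ 5788 (mod 6421).
y ≡ 5788·1257 ≡ 523 (mod 6421).

523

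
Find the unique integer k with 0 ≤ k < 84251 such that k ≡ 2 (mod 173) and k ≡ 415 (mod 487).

173⁻¹ mod 487: 173×411 ≡ 1 (mod 487), so 173⁻¹ ≡ 411.
k = 2 + 173×((415 − 2)×411 mod 487) = 2 + 173×267 = 46193.
Check: 46193 mod 173 = 2, 46193 mod 487 = 415. ✓

46193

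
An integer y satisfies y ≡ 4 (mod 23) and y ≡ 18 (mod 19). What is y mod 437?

23⁻¹ mod 19: 23×5 ≡ 1 (mod 19), so 23⁻¹ ≡ 5.
y = 4 + 23×((18 − 4)×5 mod 19) = 4 + 23×13 = 303.

303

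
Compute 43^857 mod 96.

43

By square-and-multiply:
43^1 ≡ 43 (mod 96)
43^2 ≡ 43^2 = 1849 ≡ 25 (mod 96)
43^4 ≡ 25^2 = 625 ≡ 49 (mod 96)
43^8 ≡ 49^2 = 2401 ≡ 1 (mod 96)
43^16 ≡ 1^2 = 1 (mod 96)
43^32 ≡ 1^2 = 1 (mod 96)
43^64 ≡ 1^2 = 1 (mod 96)
43^128 ≡ 1^2 = 1 (mod 96)
43^256 ≡ 1^2 = 1 (mod 96)
43^512 ≡ 1^2 = 1 (mod 96)
43^857 = 43^512 * 43^256 * 43^64 * 43^16 * 43^8 * 43^1 ≡ 1 * 1 * 1 * 1 * 1 * 43 (mod 96).
Accumulate the product:
1 * 1 = 1
1 * 1 = 1
1 * 1 = 1
1 * 1 = 1
1 * 43 = 43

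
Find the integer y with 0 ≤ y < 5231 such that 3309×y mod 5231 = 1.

Apply the Euclidean algorithm and back-substitute:
5231 = 1×3309 + 1922
3309 = 1×1922 + 1387
1922 = 1×1387 + 535
1387 = 2×535 + 317
535 = 1×317 + 218
317 = 1×218 + 99
218 = 2×99 + 20
99 = 4×20 + 19
20 = 1×19 + 1
19 = 19×1 + 0
gcd(3309, 5231) = 1, so the inverse exists.
Bézout: 1 = 167×5231 − 264×3309.
So 3309⁻¹ ≡ −264 ≡ 4967 (mod 5231).

4967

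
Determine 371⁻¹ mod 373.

By the extended Euclidean algorithm:
373 = 1·371 + 2
371 = 185·2 + 1
2 = 2·1 + 0
gcd(371, 373) = 1, so the inverse exists.
Back-substitute for 1:
1 = 1·371 − 185·2
  = −185·373 + 186·371
So 371⁻¹ ≡ 186 (mod 373).

186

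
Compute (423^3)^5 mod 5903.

(423)^3 ≡ 4604 (mod 5903)
(4604)^5 ≡ 5415 (mod 5903)

5415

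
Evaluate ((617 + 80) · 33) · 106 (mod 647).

210

617 + 80 = 697 ≡ 50 (mod 647)
50 · 33 = 1650 ≡ 356 (mod 647)
356 · 106 = 37736 ≡ 210 (mod 647)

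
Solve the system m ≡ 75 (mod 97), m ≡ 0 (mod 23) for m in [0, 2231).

97⁻¹ mod 23: 97×14 ≡ 1 (mod 23), so 97⁻¹ ≡ 14.
m = 75 + 97×((0 − 75)×14 mod 23) = 75 + 97×8 = 851.
Check: 851 mod 97 = 75, 851 mod 23 = 0. ✓

851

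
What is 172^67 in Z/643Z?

119

Using repeated squaring:
67 in binary is 1000011, i.e. 67 = 64 + 2 + 1.
172^1 ≡ 172 (mod 643)
172^2 ≡ 172^2 = 29584 ≡ 6 (mod 643)
172^4 ≡ 6^2 = 36 (mod 643)
172^8 ≡ 36^2 = 1296 ≡ 10 (mod 643)
172^16 ≡ 10^2 = 100 (mod 643)
172^32 ≡ 100^2 = 10000 ≡ 355 (mod 643)
172^64 ≡ 355^2 = 126025 ≡ 640 (mod 643)
172^67 = 172^64 · 172^2 · 172^1 ≡ 640 · 6 · 172 (mod 643).
Accumulate the product:
640 · 6 = 3840 ≡ 625
625 · 172 = 107500 ≡ 119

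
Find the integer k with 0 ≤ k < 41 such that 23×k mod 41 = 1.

25

41 = 1×23 + 18
23 = 1×18 + 5
18 = 3×5 + 3
5 = 1×3 + 2
3 = 1×2 + 1
2 = 2×1 + 0
gcd(23, 41) = 1, so the inverse exists.
Back-substitute for 1:
1 = 1×3 − 1×2
  = −1×5 + 2×3
  = 2×18 − 7×5
  = −7×23 + 9×18
  = 9×41 − 16×23
So 23⁻¹ ≡ −16 ≡ 25 (mod 41).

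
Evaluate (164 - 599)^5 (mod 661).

164 - 599 = -435 ≡ 226 (mod 661)
(226)^5 ≡ 11 (mod 661)

11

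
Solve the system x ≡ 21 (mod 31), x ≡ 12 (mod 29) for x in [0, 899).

31⁻¹ mod 29: 31·15 ≡ 1 (mod 29), so 31⁻¹ ≡ 15.
x = 21 + 31·((12 − 21)·15 mod 29) = 21 + 31·10 = 331.
Check: 331 mod 31 = 21, 331 mod 29 = 12. ✓

331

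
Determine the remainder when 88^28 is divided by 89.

1

Using repeated squaring:
88^1 ≡ 88 (mod 89)
88^2 ≡ 88^2 = 7744 ≡ 1 (mod 89)
88^4 ≡ 1^2 = 1 (mod 89)
88^8 ≡ 1^2 = 1 (mod 89)
88^16 ≡ 1^2 = 1 (mod 89)
88^28 = 88^16 × 88^8 × 88^4 ≡ 1 × 1 × 1 (mod 89).
Accumulate the product:
1 × 1 = 1
1 × 1 = 1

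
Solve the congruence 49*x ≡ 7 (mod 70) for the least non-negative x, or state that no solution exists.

3

gcd(49, 70) = 7, and 7 | 7, so solutions exist.
Divide through by 7: 7*x ≡ 1 (mod 10).
7⁻¹ ≡ 3 (mod 10).
x ≡ 3*1 ≡ 3 (mod 10).
The smallest non-negative solution is x = 3.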